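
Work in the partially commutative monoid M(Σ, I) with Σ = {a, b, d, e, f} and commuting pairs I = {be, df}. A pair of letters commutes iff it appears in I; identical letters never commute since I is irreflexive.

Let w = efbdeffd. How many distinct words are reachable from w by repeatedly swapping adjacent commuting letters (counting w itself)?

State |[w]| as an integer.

piece 0:e — minimal
piece 1:f rests on {0:e}
piece 2:b rests on {1:f}
piece 3:d rests on {2:b}
piece 4:e rests on {3:d}
piece 5:f rests on {4:e}
piece 6:f rests on {5:f}
piece 7:d rests on {4:e}
minimal pieces: {0:e}
ways to finish when only these pieces remain (= sum over removing one remaining piece with nothing left below it):
  1 left: {6}→1  {7}→1
  2 left: {5,6}→1  {6,7}→2
  3 left: {5,6,7}→3
  4 left: {4,5,6,7}→3
  5 left: {3,4,5,6,7}→3
  6 left: {2,3,4,5,6,7}→3
  placing 0:e first → 3 extensions

3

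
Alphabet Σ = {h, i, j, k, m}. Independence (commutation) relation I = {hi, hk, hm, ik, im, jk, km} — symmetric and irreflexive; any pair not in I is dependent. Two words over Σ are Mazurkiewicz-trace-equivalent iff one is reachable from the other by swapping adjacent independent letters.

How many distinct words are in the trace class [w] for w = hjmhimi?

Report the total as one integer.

drop 0:h onto floor
drop 1:j onto {0:h}
drop 2:m onto {1:j}
drop 3:h onto {1:j}
drop 4:i onto {1:j}
drop 5:m onto {2:m}
drop 6:i onto {4:i}
ground layer = {0:h}
drop-orders for the pieces not yet dropped (sum over which currently-grounded one goes next):
  1 to go: {3} 1  {5} 1  {6} 1
  2 to go: {2,5} 1  {3,5} 2  {3,6} 2  {4,6} 1  {5,6} 2
  3 to go: {2,3,5} 3  {2,5,6} 3  {3,4,6} 3  {3,5,6} 6  {4,5,6} 3
  4 to go: {2,3,5,6} 12  {2,4,5,6} 6  {3,4,5,6} 12
  5 to go: {2,3,4,5,6} 30
  if 0:h drops first: 30 orders

30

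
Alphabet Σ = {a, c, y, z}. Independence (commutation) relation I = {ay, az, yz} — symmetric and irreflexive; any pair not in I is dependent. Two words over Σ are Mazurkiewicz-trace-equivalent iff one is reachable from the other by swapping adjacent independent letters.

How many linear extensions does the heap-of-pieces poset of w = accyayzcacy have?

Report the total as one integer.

0(a) covers ∅
1(c) covers 0:a
2(c) covers 1:c
3(y) covers 2:c
4(a) covers 2:c
5(y) covers 3:y
6(z) covers 2:c
7(c) covers 4:a, 5:y, 6:z
8(a) covers 7:c
9(c) covers 8:a
10(y) covers 9:c
floor of heap: 0:a
completions by unplaced set U, small U first (add the entries for U minus each lowest piece of U):
  |U|=1: {10}:1
  |U|=2: {9,10}:1
  |U|=3: {8,9,10}:1
  |U|=4: {7,8,9,10}:1
  |U|=5: {4,7,8,9,10}:1  {5,7,8,9,10}:1  {6,7,8,9,10}:1
  |U|=6: {3,5,7,8,9,10}:1  {4,5,7,8,9,10}:2  {4,6,7,8,9,10}:2  {5,6,7,8,9,10}:2
  |U|=7: {3,4,5,7,8,9,10}:3  {3,5,6,7,8,9,10}:3  {4,5,6,7,8,9,10}:6
  |U|=8: {3,4,5,6,7,8,9,10}:12
  |U|=9: {2,3,4,5,6,7,8,9,10}:12
  start at 0(a): 12

12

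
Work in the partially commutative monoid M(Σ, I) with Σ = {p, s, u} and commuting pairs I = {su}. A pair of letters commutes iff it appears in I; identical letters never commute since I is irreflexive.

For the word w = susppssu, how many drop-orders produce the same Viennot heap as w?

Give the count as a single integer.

drop 0:s onto floor
drop 1:u onto floor
drop 2:s onto {0:s}
drop 3:p onto {1:u, 2:s}
drop 4:p onto {3:p}
drop 5:s onto {4:p}
drop 6:s onto {5:s}
drop 7:u onto {4:p}
ground layer = {0:s, 1:u}
drop-orders for the pieces not yet dropped (sum over which currently-grounded one goes next):
  1 to go: {6} 1  {7} 1
  2 to go: {5,6} 1  {6,7} 2
  3 to go: {5,6,7} 3
  4 to go: {4,5,6,7} 3
  5 to go: {3,4,5,6,7} 3
  6 to go: {1,3,4,5,6,7} 3  {2,3,4,5,6,7} 3
  if 0:s drops first: 6 orders
  if 1:u drops first: 3 orders
heap linearizations: 9

9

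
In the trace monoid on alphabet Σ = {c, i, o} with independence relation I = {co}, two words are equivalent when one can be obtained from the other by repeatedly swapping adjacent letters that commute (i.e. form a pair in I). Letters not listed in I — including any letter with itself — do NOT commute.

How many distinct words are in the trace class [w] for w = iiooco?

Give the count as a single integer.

4

#0=i has no predecessor
#1=i depends on [0:i]
#2=o depends on [1:i]
#3=o depends on [2:o]
#4=c depends on [1:i]
#5=o depends on [3:o]
sources: [0:i]
N(rest) = Σ N(rest − s) over sources s of rest; N(one piece) = 1:
  size 1 → [4]=1  [5]=1
  size 2 → [3,5]=1  [4,5]=2
  size 3 → [2,3,5]=1  [3,4,5]=3
  size 4 → [2,3,4,5]=4
  first=0(i) contributes 4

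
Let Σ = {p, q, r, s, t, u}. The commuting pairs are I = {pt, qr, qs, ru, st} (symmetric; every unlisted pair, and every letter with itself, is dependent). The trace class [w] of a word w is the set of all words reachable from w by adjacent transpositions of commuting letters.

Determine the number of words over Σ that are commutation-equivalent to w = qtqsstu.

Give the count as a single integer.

15

0(q) covers ∅
1(t) covers 0:q
2(q) covers 1:t
3(s) covers ∅
4(s) covers 3:s
5(t) covers 2:q
6(u) covers 4:s, 5:t
floor of heap: 0:q, 3:s
completions by unplaced set U, small U first (add the entries for U minus each lowest piece of U):
  |U|=1: {6}:1
  |U|=2: {4,6}:1  {5,6}:1
  |U|=3: {2,5,6}:1  {3,4,6}:1  {4,5,6}:2
  |U|=4: {1,2,5,6}:1  {2,4,5,6}:3  {3,4,5,6}:3
  |U|=5: {0,1,2,5,6}:1  {1,2,4,5,6}:4  {2,3,4,5,6}:6
  start at 0(q): 10
  start at 3(s): 5
sum over floor = 15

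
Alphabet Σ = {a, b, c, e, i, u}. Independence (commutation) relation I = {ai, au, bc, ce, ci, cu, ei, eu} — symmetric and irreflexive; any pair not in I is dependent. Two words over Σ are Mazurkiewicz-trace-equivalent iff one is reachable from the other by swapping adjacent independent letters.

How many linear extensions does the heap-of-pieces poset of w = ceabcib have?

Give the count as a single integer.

8

piece 0:c — minimal
piece 1:e — minimal
piece 2:a rests on {0:c, 1:e}
piece 3:b rests on {2:a}
piece 4:c rests on {2:a}
piece 5:i rests on {3:b}
piece 6:b rests on {5:i}
minimal pieces: {0:c, 1:e}
ways to finish when only these pieces remain (= sum over removing one remaining piece with nothing left below it):
  1 left: {4}→1  {6}→1
  2 left: {4,6}→2  {5,6}→1
  3 left: {3,5,6}→1  {4,5,6}→3
  4 left: {3,4,5,6}→4
  5 left: {2,3,4,5,6}→4
  placing 0:c first → 4 extensions
  placing 1:e first → 4 extensions
total linear extensions = 8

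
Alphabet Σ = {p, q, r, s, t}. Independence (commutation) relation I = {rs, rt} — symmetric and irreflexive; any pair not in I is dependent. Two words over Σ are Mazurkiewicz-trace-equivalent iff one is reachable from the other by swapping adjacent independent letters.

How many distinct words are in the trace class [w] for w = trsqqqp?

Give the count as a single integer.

3

drop 0:t onto floor
drop 1:r onto floor
drop 2:s onto {0:t}
drop 3:q onto {1:r, 2:s}
drop 4:q onto {3:q}
drop 5:q onto {4:q}
drop 6:p onto {5:q}
ground layer = {0:t, 1:r}
drop-orders for the pieces not yet dropped (sum over which currently-grounded one goes next):
  1 to go: {6} 1
  2 to go: {5,6} 1
  3 to go: {4,5,6} 1
  4 to go: {3,4,5,6} 1
  5 to go: {1,3,4,5,6} 1  {2,3,4,5,6} 1
  if 0:t drops first: 2 orders
  if 1:r drops first: 1 orders
heap linearizations: 3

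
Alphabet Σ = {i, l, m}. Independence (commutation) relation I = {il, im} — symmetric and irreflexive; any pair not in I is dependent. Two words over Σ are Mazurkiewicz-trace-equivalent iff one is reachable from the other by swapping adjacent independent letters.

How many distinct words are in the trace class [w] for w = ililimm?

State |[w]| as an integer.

35

#0=i has no predecessor
#1=l has no predecessor
#2=i depends on [0:i]
#3=l depends on [1:l]
#4=i depends on [2:i]
#5=m depends on [3:l]
#6=m depends on [5:m]
sources: [0:i, 1:l]
N(rest) = Σ N(rest − s) over sources s of rest; N(one piece) = 1:
  size 1 → [4]=1  [6]=1
  size 2 → [2,4]=1  [4,6]=2  [5,6]=1
  size 3 → [0,2,4]=1  [2,4,6]=3  [3,5,6]=1  [4,5,6]=3
  size 4 → [0,2,4,6]=4  [1,3,5,6]=1  [2,4,5,6]=6  [3,4,5,6]=4
  size 5 → [0,2,4,5,6]=10  [1,3,4,5,6]=5  [2,3,4,5,6]=10
  first=0(i) contributes 15
  first=1(l) contributes 20
|[w]| = 35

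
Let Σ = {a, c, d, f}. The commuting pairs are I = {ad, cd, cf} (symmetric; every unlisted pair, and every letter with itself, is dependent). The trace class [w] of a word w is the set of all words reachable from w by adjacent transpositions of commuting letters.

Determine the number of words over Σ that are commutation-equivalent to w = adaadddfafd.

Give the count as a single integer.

35

drop 0:a onto floor
drop 1:d onto floor
drop 2:a onto {0:a}
drop 3:a onto {2:a}
drop 4:d onto {1:d}
drop 5:d onto {4:d}
drop 6:d onto {5:d}
drop 7:f onto {3:a, 6:d}
drop 8:a onto {7:f}
drop 9:f onto {8:a}
drop 10:d onto {9:f}
ground layer = {0:a, 1:d}
drop-orders for the pieces not yet dropped (sum over which currently-grounded one goes next):
  1 to go: {10} 1
  2 to go: {9,10} 1
  3 to go: {8,9,10} 1
  4 to go: {7,8,9,10} 1
  5 to go: {3,7,8,9,10} 1  {6,7,8,9,10} 1
  6 to go: {2,3,7,8,9,10} 1  {3,6,7,8,9,10} 2  {5,6,7,8,9,10} 1
  7 to go: {0,2,3,7,8,9,10} 1  {2,3,6,7,8,9,10} 3  {3,5,6,7,8,9,10} 3  {4,5,6,7,8,9,10} 1
  8 to go: {0,2,3,6,7,8,9,10} 4  {1,4,5,6,7,8,9,10} 1  {2,3,5,6,7,8,9,10} 6  {3,4,5,6,7,8,9,10} 4
  9 to go: {0,2,3,5,6,7,8,9,10} 10  {1,3,4,5,6,7,8,9,10} 5  {2,3,4,5,6,7,8,9,10} 10
  if 0:a drops first: 15 orders
  if 1:d drops first: 20 orders
heap linearizations: 35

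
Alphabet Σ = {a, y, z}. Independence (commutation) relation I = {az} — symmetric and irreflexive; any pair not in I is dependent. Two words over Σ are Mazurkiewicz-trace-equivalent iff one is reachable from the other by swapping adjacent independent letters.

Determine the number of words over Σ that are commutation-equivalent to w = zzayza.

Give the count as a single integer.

6

piece 0:z — minimal
piece 1:z rests on {0:z}
piece 2:a — minimal
piece 3:y rests on {1:z, 2:a}
piece 4:z rests on {3:y}
piece 5:a rests on {3:y}
minimal pieces: {0:z, 2:a}
ways to finish when only these pieces remain (= sum over removing one remaining piece with nothing left below it):
  1 left: {4}→1  {5}→1
  2 left: {4,5}→2
  3 left: {3,4,5}→2
  4 left: {1,3,4,5}→2  {2,3,4,5}→2
  placing 0:z first → 4 extensions
  placing 2:a first → 2 extensions
total linear extensions = 6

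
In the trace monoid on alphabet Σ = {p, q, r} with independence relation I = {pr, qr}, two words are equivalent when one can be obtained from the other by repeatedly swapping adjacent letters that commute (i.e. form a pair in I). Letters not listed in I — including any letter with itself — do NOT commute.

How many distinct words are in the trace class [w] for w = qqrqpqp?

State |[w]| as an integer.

7

piece 0:q — minimal
piece 1:q rests on {0:q}
piece 2:r — minimal
piece 3:q rests on {1:q}
piece 4:p rests on {3:q}
piece 5:q rests on {4:p}
piece 6:p rests on {5:q}
minimal pieces: {0:q, 2:r}
ways to finish when only these pieces remain (= sum over removing one remaining piece with nothing left below it):
  1 left: {2}→1  {6}→1
  2 left: {2,6}→2  {5,6}→1
  3 left: {2,5,6}→3  {4,5,6}→1
  4 left: {2,4,5,6}→4  {3,4,5,6}→1
  5 left: {1,3,4,5,6}→1  {2,3,4,5,6}→5
  placing 0:q first → 6 extensions
  placing 2:r first → 1 extensions
total linear extensions = 7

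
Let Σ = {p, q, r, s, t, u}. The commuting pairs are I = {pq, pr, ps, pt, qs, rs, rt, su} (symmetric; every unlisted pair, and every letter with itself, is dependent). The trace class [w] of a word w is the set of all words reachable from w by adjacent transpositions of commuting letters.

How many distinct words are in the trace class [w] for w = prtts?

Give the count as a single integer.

20

drop 0:p onto floor
drop 1:r onto floor
drop 2:t onto floor
drop 3:t onto {2:t}
drop 4:s onto {3:t}
ground layer = {0:p, 1:r, 2:t}
drop-orders for the pieces not yet dropped (sum over which currently-grounded one goes next):
  1 to go: {0} 1  {1} 1  {4} 1
  2 to go: {0,1} 2  {0,4} 2  {1,4} 2  {3,4} 1
  3 to go: {0,1,4} 6  {0,3,4} 3  {1,3,4} 3  {2,3,4} 1
  if 0:p drops first: 4 orders
  if 1:r drops first: 4 orders
  if 2:t drops first: 12 orders
heap linearizations: 20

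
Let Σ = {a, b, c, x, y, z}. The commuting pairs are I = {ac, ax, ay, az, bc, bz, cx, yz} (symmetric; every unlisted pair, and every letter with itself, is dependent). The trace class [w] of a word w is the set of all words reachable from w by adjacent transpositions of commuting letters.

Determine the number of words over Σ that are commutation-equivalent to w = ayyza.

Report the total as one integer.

30

piece 0:a — minimal
piece 1:y — minimal
piece 2:y rests on {1:y}
piece 3:z — minimal
piece 4:a rests on {0:a}
minimal pieces: {0:a, 1:y, 3:z}
ways to finish when only these pieces remain (= sum over removing one remaining piece with nothing left below it):
  1 left: {2}→1  {3}→1  {4}→1
  2 left: {0,4}→1  {1,2}→1  {2,3}→2  {2,4}→2  {3,4}→2
  3 left: {0,2,4}→3  {0,3,4}→3  {1,2,3}→3  {1,2,4}→3  {2,3,4}→6
  placing 0:a first → 12 extensions
  placing 1:y first → 12 extensions
  placing 3:z first → 6 extensions
total linear extensions = 30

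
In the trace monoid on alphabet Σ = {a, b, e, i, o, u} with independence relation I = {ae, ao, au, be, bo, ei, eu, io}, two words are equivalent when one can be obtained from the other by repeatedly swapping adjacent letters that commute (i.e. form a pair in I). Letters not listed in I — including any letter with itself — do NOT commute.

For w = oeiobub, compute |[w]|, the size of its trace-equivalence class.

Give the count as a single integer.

10

0(o) covers ∅
1(e) covers 0:o
2(i) covers ∅
3(o) covers 1:e
4(b) covers 2:i
5(u) covers 3:o, 4:b
6(b) covers 5:u
floor of heap: 0:o, 2:i
completions by unplaced set U, small U first (add the entries for U minus each lowest piece of U):
  |U|=1: {6}:1
  |U|=2: {5,6}:1
  |U|=3: {3,5,6}:1  {4,5,6}:1
  |U|=4: {1,3,5,6}:1  {2,4,5,6}:1  {3,4,5,6}:2
  |U|=5: {0,1,3,5,6}:1  {1,3,4,5,6}:3  {2,3,4,5,6}:3
  start at 0(o): 6
  start at 2(i): 4
sum over floor = 10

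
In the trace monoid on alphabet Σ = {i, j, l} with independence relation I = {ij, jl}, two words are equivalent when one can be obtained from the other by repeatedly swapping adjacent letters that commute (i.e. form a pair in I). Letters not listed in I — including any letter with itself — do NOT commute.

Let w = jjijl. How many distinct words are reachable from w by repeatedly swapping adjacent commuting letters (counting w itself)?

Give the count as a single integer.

10

piece 0:j — minimal
piece 1:j rests on {0:j}
piece 2:i — minimal
piece 3:j rests on {1:j}
piece 4:l rests on {2:i}
minimal pieces: {0:j, 2:i}
ways to finish when only these pieces remain (= sum over removing one remaining piece with nothing left below it):
  1 left: {3}→1  {4}→1
  2 left: {1,3}→1  {2,4}→1  {3,4}→2
  3 left: {0,1,3}→1  {1,3,4}→3  {2,3,4}→3
  placing 0:j first → 6 extensions
  placing 2:i first → 4 extensions
total linear extensions = 10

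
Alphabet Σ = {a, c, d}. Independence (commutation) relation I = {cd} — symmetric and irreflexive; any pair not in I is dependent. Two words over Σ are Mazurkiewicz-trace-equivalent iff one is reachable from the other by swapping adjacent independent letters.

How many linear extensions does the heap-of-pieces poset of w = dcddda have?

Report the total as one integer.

5

0(d) covers ∅
1(c) covers ∅
2(d) covers 0:d
3(d) covers 2:d
4(d) covers 3:d
5(a) covers 1:c, 4:d
floor of heap: 0:d, 1:c
completions by unplaced set U, small U first (add the entries for U minus each lowest piece of U):
  |U|=1: {5}:1
  |U|=2: {1,5}:1  {4,5}:1
  |U|=3: {1,4,5}:2  {3,4,5}:1
  |U|=4: {1,3,4,5}:3  {2,3,4,5}:1
  start at 0(d): 4
  start at 1(c): 1
sum over floor = 5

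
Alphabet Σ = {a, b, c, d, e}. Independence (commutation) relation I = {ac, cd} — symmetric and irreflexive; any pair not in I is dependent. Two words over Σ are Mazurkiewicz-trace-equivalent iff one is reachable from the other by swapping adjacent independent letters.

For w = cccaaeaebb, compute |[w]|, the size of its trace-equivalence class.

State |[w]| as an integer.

10

0(c) covers ∅
1(c) covers 0:c
2(c) covers 1:c
3(a) covers ∅
4(a) covers 3:a
5(e) covers 2:c, 4:a
6(a) covers 5:e
7(e) covers 6:a
8(b) covers 7:e
9(b) covers 8:b
floor of heap: 0:c, 3:a
completions by unplaced set U, small U first (add the entries for U minus each lowest piece of U):
  |U|=1: {9}:1
  |U|=2: {8,9}:1
  |U|=3: {7,8,9}:1
  |U|=4: {6,7,8,9}:1
  |U|=5: {5,6,7,8,9}:1
  |U|=6: {2,5,6,7,8,9}:1  {4,5,6,7,8,9}:1
  |U|=7: {1,2,5,6,7,8,9}:1  {2,4,5,6,7,8,9}:2  {3,4,5,6,7,8,9}:1
  |U|=8: {0,1,2,5,6,7,8,9}:1  {1,2,4,5,6,7,8,9}:3  {2,3,4,5,6,7,8,9}:3
  start at 0(c): 6
  start at 3(a): 4
sum over floor = 10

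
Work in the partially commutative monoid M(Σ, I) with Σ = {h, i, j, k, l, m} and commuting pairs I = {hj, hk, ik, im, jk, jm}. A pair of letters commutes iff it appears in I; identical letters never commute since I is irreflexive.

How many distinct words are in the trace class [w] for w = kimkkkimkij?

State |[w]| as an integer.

330

#0=k has no predecessor
#1=i has no predecessor
#2=m depends on [0:k]
#3=k depends on [2:m]
#4=k depends on [3:k]
#5=k depends on [4:k]
#6=i depends on [1:i]
#7=m depends on [5:k]
#8=k depends on [7:m]
#9=i depends on [6:i]
#10=j depends on [9:i]
sources: [0:k, 1:i]
N(rest) = Σ N(rest − s) over sources s of rest; N(one piece) = 1:
  size 1 → [8]=1  [10]=1
  size 2 → [7,8]=1  [8,10]=2  [9,10]=1
  size 3 → [5,7,8]=1  [6,9,10]=1  [7,8,10]=3  [8,9,10]=3
  size 4 → [1,6,9,10]=1  [4,5,7,8]=1  [5,7,8,10]=4  [6,8,9,10]=4  [7,8,9,10]=6
  size 5 → [1,6,8,9,10]=5  [3,4,5,7,8]=1  [4,5,7,8,10]=5  [5,7,8,9,10]=10  [6,7,8,9,10]=10
  size 6 → [1,6,7,8,9,10]=15  [2,3,4,5,7,8]=1  [3,4,5,7,8,10]=6  [4,5,7,8,9,10]=15  [5,6,7,8,9,10]=20
  size 7 → [0,2,3,4,5,7,8]=1  [1,5,6,7,8,9,10]=35  [2,3,4,5,7,8,10]=7  [3,4,5,7,8,9,10]=21  [4,5,6,7,8,9,10]=35
  size 8 → [0,2,3,4,5,7,8,10]=8  [1,4,5,6,7,8,9,10]=70  [2,3,4,5,7,8,9,10]=28  [3,4,5,6,7,8,9,10]=56
  size 9 → [0,2,3,4,5,7,8,9,10]=36  [1,3,4,5,6,7,8,9,10]=126  [2,3,4,5,6,7,8,9,10]=84
  first=0(k) contributes 210
  first=1(i) contributes 120
|[w]| = 330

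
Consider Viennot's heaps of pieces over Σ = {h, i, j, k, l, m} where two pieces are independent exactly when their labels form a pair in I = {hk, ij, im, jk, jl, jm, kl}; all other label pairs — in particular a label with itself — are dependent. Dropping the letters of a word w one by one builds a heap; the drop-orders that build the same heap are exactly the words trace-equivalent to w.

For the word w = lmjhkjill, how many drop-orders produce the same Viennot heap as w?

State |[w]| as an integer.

drop 0:l onto floor
drop 1:m onto {0:l}
drop 2:j onto floor
drop 3:h onto {1:m, 2:j}
drop 4:k onto {1:m}
drop 5:j onto {3:h}
drop 6:i onto {3:h, 4:k}
drop 7:l onto {6:i}
drop 8:l onto {7:l}
ground layer = {0:l, 2:j}
drop-orders for the pieces not yet dropped (sum over which currently-grounded one goes next):
  1 to go: {5} 1  {8} 1
  2 to go: {5,8} 2  {7,8} 1
  3 to go: {5,7,8} 3  {6,7,8} 1
  4 to go: {4,6,7,8} 1  {5,6,7,8} 4
  5 to go: {3,5,6,7,8} 4  {4,5,6,7,8} 5
  6 to go: {2,3,5,6,7,8} 4  {3,4,5,6,7,8} 9
  7 to go: {1,3,4,5,6,7,8} 9  {2,3,4,5,6,7,8} 13
  if 0:l drops first: 22 orders
  if 2:j drops first: 9 orders
heap linearizations: 31

31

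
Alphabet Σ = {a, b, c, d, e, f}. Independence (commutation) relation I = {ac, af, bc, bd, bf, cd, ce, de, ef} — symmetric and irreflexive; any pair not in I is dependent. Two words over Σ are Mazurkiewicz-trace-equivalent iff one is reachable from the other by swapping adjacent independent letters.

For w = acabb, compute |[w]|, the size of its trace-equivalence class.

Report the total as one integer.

0(a) covers ∅
1(c) covers ∅
2(a) covers 0:a
3(b) covers 2:a
4(b) covers 3:b
floor of heap: 0:a, 1:c
completions by unplaced set U, small U first (add the entries for U minus each lowest piece of U):
  |U|=1: {1}:1  {4}:1
  |U|=2: {1,4}:2  {3,4}:1
  |U|=3: {1,3,4}:3  {2,3,4}:1
  start at 0(a): 4
  start at 1(c): 1
sum over floor = 5

5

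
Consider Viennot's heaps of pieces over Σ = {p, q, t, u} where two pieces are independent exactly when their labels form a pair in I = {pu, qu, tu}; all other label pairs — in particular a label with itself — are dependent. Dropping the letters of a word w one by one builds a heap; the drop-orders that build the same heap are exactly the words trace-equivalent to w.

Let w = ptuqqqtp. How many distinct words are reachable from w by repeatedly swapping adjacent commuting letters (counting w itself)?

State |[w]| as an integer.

8

drop 0:p onto floor
drop 1:t onto {0:p}
drop 2:u onto floor
drop 3:q onto {1:t}
drop 4:q onto {3:q}
drop 5:q onto {4:q}
drop 6:t onto {5:q}
drop 7:p onto {6:t}
ground layer = {0:p, 2:u}
drop-orders for the pieces not yet dropped (sum over which currently-grounded one goes next):
  1 to go: {2} 1  {7} 1
  2 to go: {2,7} 2  {6,7} 1
  3 to go: {2,6,7} 3  {5,6,7} 1
  4 to go: {2,5,6,7} 4  {4,5,6,7} 1
  5 to go: {2,4,5,6,7} 5  {3,4,5,6,7} 1
  6 to go: {1,3,4,5,6,7} 1  {2,3,4,5,6,7} 6
  if 0:p drops first: 7 orders
  if 2:u drops first: 1 orders
heap linearizations: 8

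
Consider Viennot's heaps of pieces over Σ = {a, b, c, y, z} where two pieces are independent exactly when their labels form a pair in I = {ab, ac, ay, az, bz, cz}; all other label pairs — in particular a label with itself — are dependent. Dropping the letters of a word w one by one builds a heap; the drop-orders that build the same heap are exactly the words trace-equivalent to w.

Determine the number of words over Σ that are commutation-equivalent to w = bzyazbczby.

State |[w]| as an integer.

#0=b has no predecessor
#1=z has no predecessor
#2=y depends on [0:b, 1:z]
#3=a has no predecessor
#4=z depends on [2:y]
#5=b depends on [2:y]
#6=c depends on [5:b]
#7=z depends on [4:z]
#8=b depends on [6:c]
#9=y depends on [7:z, 8:b]
sources: [0:b, 1:z, 3:a]
N(rest) = Σ N(rest − s) over sources s of rest; N(one piece) = 1:
  size 1 → [3]=1  [9]=1
  size 2 → [3,9]=2  [7,9]=1  [8,9]=1
  size 3 → [3,7,9]=3  [3,8,9]=3  [4,7,9]=1  [6,8,9]=1  [7,8,9]=2
  size 4 → [3,4,7,9]=4  [3,6,8,9]=4  [3,7,8,9]=8  [4,7,8,9]=3  [5,6,8,9]=1  [6,7,8,9]=3
  size 5 → [3,4,7,8,9]=15  [3,5,6,8,9]=5  [3,6,7,8,9]=15  [4,6,7,8,9]=6  [5,6,7,8,9]=4
  size 6 → [3,4,6,7,8,9]=36  [3,5,6,7,8,9]=24  [4,5,6,7,8,9]=10
  size 7 → [2,4,5,6,7,8,9]=10  [3,4,5,6,7,8,9]=70
  size 8 → [0,2,4,5,6,7,8,9]=10  [1,2,4,5,6,7,8,9]=10  [2,3,4,5,6,7,8,9]=80
  first=0(b) contributes 90
  first=1(z) contributes 90
  first=3(a) contributes 20
|[w]| = 200

200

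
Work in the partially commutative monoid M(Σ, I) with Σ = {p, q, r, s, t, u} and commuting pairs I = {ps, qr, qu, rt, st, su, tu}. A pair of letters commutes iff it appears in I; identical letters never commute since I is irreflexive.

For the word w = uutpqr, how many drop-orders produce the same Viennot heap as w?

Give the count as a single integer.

6

0(u) covers ∅
1(u) covers 0:u
2(t) covers ∅
3(p) covers 1:u, 2:t
4(q) covers 3:p
5(r) covers 3:p
floor of heap: 0:u, 2:t
completions by unplaced set U, small U first (add the entries for U minus each lowest piece of U):
  |U|=1: {4}:1  {5}:1
  |U|=2: {4,5}:2
  |U|=3: {3,4,5}:2
  |U|=4: {1,3,4,5}:2  {2,3,4,5}:2
  start at 0(u): 4
  start at 2(t): 2
sum over floor = 6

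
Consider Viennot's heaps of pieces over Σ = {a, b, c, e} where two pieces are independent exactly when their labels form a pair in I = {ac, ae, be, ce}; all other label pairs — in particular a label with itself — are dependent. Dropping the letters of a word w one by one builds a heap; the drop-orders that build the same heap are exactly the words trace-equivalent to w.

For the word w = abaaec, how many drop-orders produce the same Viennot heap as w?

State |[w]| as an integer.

#0=a has no predecessor
#1=b depends on [0:a]
#2=a depends on [1:b]
#3=a depends on [2:a]
#4=e has no predecessor
#5=c depends on [1:b]
sources: [0:a, 4:e]
N(rest) = Σ N(rest − s) over sources s of rest; N(one piece) = 1:
  size 1 → [3]=1  [4]=1  [5]=1
  size 2 → [2,3]=1  [3,4]=2  [3,5]=2  [4,5]=2
  size 3 → [2,3,4]=3  [2,3,5]=3  [3,4,5]=6
  size 4 → [1,2,3,5]=3  [2,3,4,5]=12
  first=0(a) contributes 15
  first=4(e) contributes 3
|[w]| = 18

18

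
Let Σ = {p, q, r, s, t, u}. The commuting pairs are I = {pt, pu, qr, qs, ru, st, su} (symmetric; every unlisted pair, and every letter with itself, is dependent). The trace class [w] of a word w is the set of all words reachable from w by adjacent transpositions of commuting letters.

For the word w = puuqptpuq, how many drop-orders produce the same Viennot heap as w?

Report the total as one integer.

#0=p has no predecessor
#1=u has no predecessor
#2=u depends on [1:u]
#3=q depends on [0:p, 2:u]
#4=p depends on [3:q]
#5=t depends on [3:q]
#6=p depends on [4:p]
#7=u depends on [5:t]
#8=q depends on [6:p, 7:u]
sources: [0:p, 1:u]
N(rest) = Σ N(rest − s) over sources s of rest; N(one piece) = 1:
  size 1 → [8]=1
  size 2 → [6,8]=1  [7,8]=1
  size 3 → [4,6,8]=1  [5,7,8]=1  [6,7,8]=2
  size 4 → [4,6,7,8]=3  [5,6,7,8]=3
  size 5 → [4,5,6,7,8]=6
  size 6 → [3,4,5,6,7,8]=6
  size 7 → [0,3,4,5,6,7,8]=6  [2,3,4,5,6,7,8]=6
  first=0(p) contributes 6
  first=1(u) contributes 12
|[w]| = 18

18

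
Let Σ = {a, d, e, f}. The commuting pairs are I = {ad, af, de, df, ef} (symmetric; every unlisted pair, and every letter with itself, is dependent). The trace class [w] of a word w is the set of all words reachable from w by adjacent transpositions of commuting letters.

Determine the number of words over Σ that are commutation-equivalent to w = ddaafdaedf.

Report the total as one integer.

drop 0:d onto floor
drop 1:d onto {0:d}
drop 2:a onto floor
drop 3:a onto {2:a}
drop 4:f onto floor
drop 5:d onto {1:d}
drop 6:a onto {3:a}
drop 7:e onto {6:a}
drop 8:d onto {5:d}
drop 9:f onto {4:f}
ground layer = {0:d, 2:a, 4:f}
drop-orders for the pieces not yet dropped (sum over which currently-grounded one goes next):
  1 to go: {7} 1  {8} 1  {9} 1
  2 to go: {4,9} 1  {5,8} 1  {6,7} 1  {7,8} 2  {7,9} 2  {8,9} 2
  3 to go: {1,5,8} 1  {3,6,7} 1  {4,7,9} 3  {4,8,9} 3  {5,7,8} 3  {5,8,9} 3  {6,7,8} 3  {6,7,9} 3  {7,8,9} 6
  4 to go: {0,1,5,8} 1  {1,5,7,8} 4  {1,5,8,9} 4  {2,3,6,7} 1  {3,6,7,8} 4  {3,6,7,9} 4  {4,5,8,9} 6  {4,6,7,9} 6  {4,7,8,9} 12  {5,6,7,8} 6  {5,7,8,9} 12  {6,7,8,9} 12
  5 to go: {0,1,5,7,8} 5  {0,1,5,8,9} 5  {1,4,5,8,9} 10  {1,5,6,7,8} 10  {1,5,7,8,9} 20  {2,3,6,7,8} 5  {2,3,6,7,9} 5  {3,4,6,7,9} 10  {3,5,6,7,8} 10  {3,6,7,8,9} 20  {4,5,7,8,9} 30  {4,6,7,8,9} 30  {5,6,7,8,9} 30
  6 to go: {0,1,4,5,8,9} 15  {0,1,5,6,7,8} 15  {0,1,5,7,8,9} 30  {1,3,5,6,7,8} 20  {1,4,5,7,8,9} 60  {1,5,6,7,8,9} 60  {2,3,4,6,7,9} 15  {2,3,5,6,7,8} 15  {2,3,6,7,8,9} 30  {3,4,6,7,8,9} 60  {3,5,6,7,8,9} 60  {4,5,6,7,8,9} 90
  7 to go: {0,1,3,5,6,7,8} 35  {0,1,4,5,7,8,9} 105  {0,1,5,6,7,8,9} 105  {1,2,3,5,6,7,8} 35  {1,3,5,6,7,8,9} 140  {1,4,5,6,7,8,9} 210  {2,3,4,6,7,8,9} 105  {2,3,5,6,7,8,9} 105  {3,4,5,6,7,8,9} 210
  8 to go: {0,1,2,3,5,6,7,8} 70  {0,1,3,5,6,7,8,9} 280  {0,1,4,5,6,7,8,9} 420  {1,2,3,5,6,7,8,9} 280  {1,3,4,5,6,7,8,9} 560  {2,3,4,5,6,7,8,9} 420
  if 0:d drops first: 1260 orders
  if 2:a drops first: 1260 orders
  if 4:f drops first: 630 orders
heap linearizations: 3150

3150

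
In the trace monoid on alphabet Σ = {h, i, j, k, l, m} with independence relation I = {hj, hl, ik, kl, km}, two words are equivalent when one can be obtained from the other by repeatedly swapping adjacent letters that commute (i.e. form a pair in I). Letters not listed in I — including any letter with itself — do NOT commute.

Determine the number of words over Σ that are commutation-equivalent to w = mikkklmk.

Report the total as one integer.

0(m) covers ∅
1(i) covers 0:m
2(k) covers ∅
3(k) covers 2:k
4(k) covers 3:k
5(l) covers 1:i
6(m) covers 5:l
7(k) covers 4:k
floor of heap: 0:m, 2:k
completions by unplaced set U, small U first (add the entries for U minus each lowest piece of U):
  |U|=1: {6}:1  {7}:1
  |U|=2: {4,7}:1  {5,6}:1  {6,7}:2
  |U|=3: {1,5,6}:1  {3,4,7}:1  {4,6,7}:3  {5,6,7}:3
  |U|=4: {0,1,5,6}:1  {1,5,6,7}:4  {2,3,4,7}:1  {3,4,6,7}:4  {4,5,6,7}:6
  |U|=5: {0,1,5,6,7}:5  {1,4,5,6,7}:10  {2,3,4,6,7}:5  {3,4,5,6,7}:10
  |U|=6: {0,1,4,5,6,7}:15  {1,3,4,5,6,7}:20  {2,3,4,5,6,7}:15
  start at 0(m): 35
  start at 2(k): 35
sum over floor = 70

70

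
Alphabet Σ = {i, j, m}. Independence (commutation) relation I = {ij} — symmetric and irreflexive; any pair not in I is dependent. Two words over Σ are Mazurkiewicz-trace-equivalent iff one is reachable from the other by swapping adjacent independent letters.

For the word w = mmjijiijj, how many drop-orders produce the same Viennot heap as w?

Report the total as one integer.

35

#0=m has no predecessor
#1=m depends on [0:m]
#2=j depends on [1:m]
#3=i depends on [1:m]
#4=j depends on [2:j]
#5=i depends on [3:i]
#6=i depends on [5:i]
#7=j depends on [4:j]
#8=j depends on [7:j]
sources: [0:m]
N(rest) = Σ N(rest − s) over sources s of rest; N(one piece) = 1:
  size 1 → [6]=1  [8]=1
  size 2 → [5,6]=1  [6,8]=2  [7,8]=1
  size 3 → [3,5,6]=1  [4,7,8]=1  [5,6,8]=3  [6,7,8]=3
  size 4 → [2,4,7,8]=1  [3,5,6,8]=4  [4,6,7,8]=4  [5,6,7,8]=6
  size 5 → [2,4,6,7,8]=5  [3,5,6,7,8]=10  [4,5,6,7,8]=10
  size 6 → [2,4,5,6,7,8]=15  [3,4,5,6,7,8]=20
  size 7 → [2,3,4,5,6,7,8]=35
  first=0(m) contributes 35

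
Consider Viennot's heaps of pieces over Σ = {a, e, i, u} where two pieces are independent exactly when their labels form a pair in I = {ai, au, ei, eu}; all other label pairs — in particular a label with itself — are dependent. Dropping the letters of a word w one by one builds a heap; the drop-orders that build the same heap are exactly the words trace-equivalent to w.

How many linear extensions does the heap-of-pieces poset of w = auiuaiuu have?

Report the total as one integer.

0(a) covers ∅
1(u) covers ∅
2(i) covers 1:u
3(u) covers 2:i
4(a) covers 0:a
5(i) covers 3:u
6(u) covers 5:i
7(u) covers 6:u
floor of heap: 0:a, 1:u
completions by unplaced set U, small U first (add the entries for U minus each lowest piece of U):
  |U|=1: {4}:1  {7}:1
  |U|=2: {0,4}:1  {4,7}:2  {6,7}:1
  |U|=3: {0,4,7}:3  {4,6,7}:3  {5,6,7}:1
  |U|=4: {0,4,6,7}:6  {3,5,6,7}:1  {4,5,6,7}:4
  |U|=5: {0,4,5,6,7}:10  {2,3,5,6,7}:1  {3,4,5,6,7}:5
  |U|=6: {0,3,4,5,6,7}:15  {1,2,3,5,6,7}:1  {2,3,4,5,6,7}:6
  start at 0(a): 7
  start at 1(u): 21
sum over floor = 28

28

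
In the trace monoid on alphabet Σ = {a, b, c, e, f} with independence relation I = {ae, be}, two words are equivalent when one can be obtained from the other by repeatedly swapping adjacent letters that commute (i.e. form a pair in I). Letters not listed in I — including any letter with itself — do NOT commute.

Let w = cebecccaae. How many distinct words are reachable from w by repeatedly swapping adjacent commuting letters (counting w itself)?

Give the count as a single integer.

9

drop 0:c onto floor
drop 1:e onto {0:c}
drop 2:b onto {0:c}
drop 3:e onto {1:e}
drop 4:c onto {2:b, 3:e}
drop 5:c onto {4:c}
drop 6:c onto {5:c}
drop 7:a onto {6:c}
drop 8:a onto {7:a}
drop 9:e onto {6:c}
ground layer = {0:c}
drop-orders for the pieces not yet dropped (sum over which currently-grounded one goes next):
  1 to go: {8} 1  {9} 1
  2 to go: {7,8} 1  {8,9} 2
  3 to go: {7,8,9} 3
  4 to go: {6,7,8,9} 3
  5 to go: {5,6,7,8,9} 3
  6 to go: {4,5,6,7,8,9} 3
  7 to go: {2,4,5,6,7,8,9} 3  {3,4,5,6,7,8,9} 3
  8 to go: {1,3,4,5,6,7,8,9} 3  {2,3,4,5,6,7,8,9} 6
  if 0:c drops first: 9 orders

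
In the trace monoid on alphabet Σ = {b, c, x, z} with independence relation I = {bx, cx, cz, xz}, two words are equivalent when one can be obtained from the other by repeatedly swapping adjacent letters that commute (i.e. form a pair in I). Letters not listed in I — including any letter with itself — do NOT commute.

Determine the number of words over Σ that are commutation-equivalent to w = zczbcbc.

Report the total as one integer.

3

drop 0:z onto floor
drop 1:c onto floor
drop 2:z onto {0:z}
drop 3:b onto {1:c, 2:z}
drop 4:c onto {3:b}
drop 5:b onto {4:c}
drop 6:c onto {5:b}
ground layer = {0:z, 1:c}
drop-orders for the pieces not yet dropped (sum over which currently-grounded one goes next):
  1 to go: {6} 1
  2 to go: {5,6} 1
  3 to go: {4,5,6} 1
  4 to go: {3,4,5,6} 1
  5 to go: {1,3,4,5,6} 1  {2,3,4,5,6} 1
  if 0:z drops first: 2 orders
  if 1:c drops first: 1 orders
heap linearizations: 3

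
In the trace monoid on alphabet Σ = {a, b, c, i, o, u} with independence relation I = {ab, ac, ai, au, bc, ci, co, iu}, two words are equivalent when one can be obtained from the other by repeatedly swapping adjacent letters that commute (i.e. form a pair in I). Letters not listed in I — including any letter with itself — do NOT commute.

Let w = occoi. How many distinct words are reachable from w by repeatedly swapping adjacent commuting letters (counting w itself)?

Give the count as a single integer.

10

piece 0:o — minimal
piece 1:c — minimal
piece 2:c rests on {1:c}
piece 3:o rests on {0:o}
piece 4:i rests on {3:o}
minimal pieces: {0:o, 1:c}
ways to finish when only these pieces remain (= sum over removing one remaining piece with nothing left below it):
  1 left: {2}→1  {4}→1
  2 left: {1,2}→1  {2,4}→2  {3,4}→1
  3 left: {0,3,4}→1  {1,2,4}→3  {2,3,4}→3
  placing 0:o first → 6 extensions
  placing 1:c first → 4 extensions
total linear extensions = 10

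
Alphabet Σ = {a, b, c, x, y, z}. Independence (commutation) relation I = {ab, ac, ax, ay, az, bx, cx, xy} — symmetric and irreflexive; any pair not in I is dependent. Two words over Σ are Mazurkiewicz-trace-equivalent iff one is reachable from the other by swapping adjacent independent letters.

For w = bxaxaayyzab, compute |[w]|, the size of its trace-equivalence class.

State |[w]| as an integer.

piece 0:b — minimal
piece 1:x — minimal
piece 2:a — minimal
piece 3:x rests on {1:x}
piece 4:a rests on {2:a}
piece 5:a rests on {4:a}
piece 6:y rests on {0:b}
piece 7:y rests on {6:y}
piece 8:z rests on {3:x, 7:y}
piece 9:a rests on {5:a}
piece 10:b rests on {8:z}
minimal pieces: {0:b, 1:x, 2:a}
ways to finish when only these pieces remain (= sum over removing one remaining piece with nothing left below it):
  1 left: {9}→1  {10}→1
  2 left: {5,9}→1  {8,10}→1  {9,10}→2
  3 left: {3,8,10}→1  {4,5,9}→1  {5,9,10}→3  {7,8,10}→1  {8,9,10}→3
  4 left: {1,3,8,10}→1  {2,4,5,9}→1  {3,7,8,10}→2  {3,8,9,10}→4  {4,5,9,10}→4  {5,8,9,10}→6  {6,7,8,10}→1  {7,8,9,10}→4
  5 left: {0,6,7,8,10}→1  {1,3,7,8,10}→3  {1,3,8,9,10}→5  {2,4,5,9,10}→5  {3,5,8,9,10}→10  {3,6,7,8,10}→3  {3,7,8,9,10}→10  {4,5,8,9,10}→10  {5,7,8,9,10}→10  {6,7,8,9,10}→5
  6 left: {0,3,6,7,8,10}→4  {0,6,7,8,9,10}→6  {1,3,5,8,9,10}→15  {1,3,6,7,8,10}→6  {1,3,7,8,9,10}→18  {2,4,5,8,9,10}→15  {3,4,5,8,9,10}→20  {3,5,7,8,9,10}→30  {3,6,7,8,9,10}→18  {4,5,7,8,9,10}→20  {5,6,7,8,9,10}→15
  7 left: {0,1,3,6,7,8,10}→10  {0,3,6,7,8,9,10}→28  {0,5,6,7,8,9,10}→21  {1,3,4,5,8,9,10}→35  {1,3,5,7,8,9,10}→63  {1,3,6,7,8,9,10}→42  {2,3,4,5,8,9,10}→35  {2,4,5,7,8,9,10}→35  {3,4,5,7,8,9,10}→70  {3,5,6,7,8,9,10}→63  {4,5,6,7,8,9,10}→35
  8 left: {0,1,3,6,7,8,9,10}→80  {0,3,5,6,7,8,9,10}→112  {0,4,5,6,7,8,9,10}→56  {1,2,3,4,5,8,9,10}→70  {1,3,4,5,7,8,9,10}→168  {1,3,5,6,7,8,9,10}→168  {2,3,4,5,7,8,9,10}→140  {2,4,5,6,7,8,9,10}→70  {3,4,5,6,7,8,9,10}→168
  9 left: {0,1,3,5,6,7,8,9,10}→360  {0,2,4,5,6,7,8,9,10}→126  {0,3,4,5,6,7,8,9,10}→336  {1,2,3,4,5,7,8,9,10}→378  {1,3,4,5,6,7,8,9,10}→504  {2,3,4,5,6,7,8,9,10}→378
  placing 0:b first → 1260 extensions
  placing 1:x first → 840 extensions
  placing 2:a first → 1200 extensions
total linear extensions = 3300

3300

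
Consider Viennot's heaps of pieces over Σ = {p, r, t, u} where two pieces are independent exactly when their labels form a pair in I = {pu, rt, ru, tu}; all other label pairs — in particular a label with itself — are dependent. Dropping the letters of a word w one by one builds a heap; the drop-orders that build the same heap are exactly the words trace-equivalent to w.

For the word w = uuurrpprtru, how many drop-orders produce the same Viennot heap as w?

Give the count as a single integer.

#0=u has no predecessor
#1=u depends on [0:u]
#2=u depends on [1:u]
#3=r has no predecessor
#4=r depends on [3:r]
#5=p depends on [4:r]
#6=p depends on [5:p]
#7=r depends on [6:p]
#8=t depends on [6:p]
#9=r depends on [7:r]
#10=u depends on [2:u]
sources: [0:u, 3:r]
N(rest) = Σ N(rest − s) over sources s of rest; N(one piece) = 1:
  size 1 → [8]=1  [9]=1  [10]=1
  size 2 → [2,10]=1  [7,9]=1  [8,9]=2  [8,10]=2  [9,10]=2
  size 3 → [1,2,10]=1  [2,8,10]=3  [2,9,10]=3  [7,8,9]=3  [7,9,10]=3  [8,9,10]=6
  size 4 → [0,1,2,10]=1  [1,2,8,10]=4  [1,2,9,10]=4  [2,7,9,10]=6  [2,8,9,10]=12  [6,7,8,9]=3  [7,8,9,10]=12
  size 5 → [0,1,2,8,10]=5  [0,1,2,9,10]=5  [1,2,7,9,10]=10  [1,2,8,9,10]=20  [2,7,8,9,10]=30  [5,6,7,8,9]=3  [6,7,8,9,10]=15
  size 6 → [0,1,2,7,9,10]=15  [0,1,2,8,9,10]=30  [1,2,7,8,9,10]=60  [2,6,7,8,9,10]=45  [4,5,6,7,8,9]=3  [5,6,7,8,9,10]=18
  size 7 → [0,1,2,7,8,9,10]=105  [1,2,6,7,8,9,10]=105  [2,5,6,7,8,9,10]=63  [3,4,5,6,7,8,9]=3  [4,5,6,7,8,9,10]=21
  size 8 → [0,1,2,6,7,8,9,10]=210  [1,2,5,6,7,8,9,10]=168  [2,4,5,6,7,8,9,10]=84  [3,4,5,6,7,8,9,10]=24
  size 9 → [0,1,2,5,6,7,8,9,10]=378  [1,2,4,5,6,7,8,9,10]=252  [2,3,4,5,6,7,8,9,10]=108
  first=0(u) contributes 360
  first=3(r) contributes 630
|[w]| = 990

990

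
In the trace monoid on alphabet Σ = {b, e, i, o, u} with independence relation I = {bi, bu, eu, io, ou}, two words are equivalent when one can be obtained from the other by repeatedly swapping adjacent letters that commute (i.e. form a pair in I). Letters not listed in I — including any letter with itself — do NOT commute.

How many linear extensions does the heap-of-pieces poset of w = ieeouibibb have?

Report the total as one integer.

#0=i has no predecessor
#1=e depends on [0:i]
#2=e depends on [1:e]
#3=o depends on [2:e]
#4=u depends on [0:i]
#5=i depends on [2:e, 4:u]
#6=b depends on [3:o]
#7=i depends on [5:i]
#8=b depends on [6:b]
#9=b depends on [8:b]
sources: [0:i]
N(rest) = Σ N(rest − s) over sources s of rest; N(one piece) = 1:
  size 1 → [7]=1  [9]=1
  size 2 → [5,7]=1  [7,9]=2  [8,9]=1
  size 3 → [4,5,7]=1  [5,7,9]=3  [6,8,9]=1  [7,8,9]=3
  size 4 → [3,6,8,9]=1  [4,5,7,9]=4  [5,7,8,9]=6  [6,7,8,9]=4
  size 5 → [3,6,7,8,9]=5  [4,5,7,8,9]=10  [5,6,7,8,9]=10
  size 6 → [3,5,6,7,8,9]=15  [4,5,6,7,8,9]=20
  size 7 → [2,3,5,6,7,8,9]=15  [3,4,5,6,7,8,9]=35
  size 8 → [1,2,3,5,6,7,8,9]=15  [2,3,4,5,6,7,8,9]=50
  first=0(i) contributes 65

65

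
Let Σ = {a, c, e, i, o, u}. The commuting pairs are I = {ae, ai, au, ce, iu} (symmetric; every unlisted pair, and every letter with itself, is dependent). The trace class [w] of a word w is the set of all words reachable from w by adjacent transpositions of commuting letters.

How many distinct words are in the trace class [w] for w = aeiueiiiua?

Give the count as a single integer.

360

drop 0:a onto floor
drop 1:e onto floor
drop 2:i onto {1:e}
drop 3:u onto {1:e}
drop 4:e onto {2:i, 3:u}
drop 5:i onto {4:e}
drop 6:i onto {5:i}
drop 7:i onto {6:i}
drop 8:u onto {4:e}
drop 9:a onto {0:a}
ground layer = {0:a, 1:e}
drop-orders for the pieces not yet dropped (sum over which currently-grounded one goes next):
  1 to go: {7} 1  {8} 1  {9} 1
  2 to go: {0,9} 1  {6,7} 1  {7,8} 2  {7,9} 2  {8,9} 2
  3 to go: {0,7,9} 3  {0,8,9} 3  {5,6,7} 1  {6,7,8} 3  {6,7,9} 3  {7,8,9} 6
  4 to go: {0,6,7,9} 6  {0,7,8,9} 12  {5,6,7,8} 4  {5,6,7,9} 4  {6,7,8,9} 12
  5 to go: {0,5,6,7,9} 10  {0,6,7,8,9} 30  {4,5,6,7,8} 4  {5,6,7,8,9} 20
  6 to go: {0,5,6,7,8,9} 60  {2,4,5,6,7,8} 4  {3,4,5,6,7,8} 4  {4,5,6,7,8,9} 24
  7 to go: {0,4,5,6,7,8,9} 84  {2,3,4,5,6,7,8} 8  {2,4,5,6,7,8,9} 28  {3,4,5,6,7,8,9} 28
  8 to go: {0,2,4,5,6,7,8,9} 112  {0,3,4,5,6,7,8,9} 112  {1,2,3,4,5,6,7,8} 8  {2,3,4,5,6,7,8,9} 64
  if 0:a drops first: 72 orders
  if 1:e drops first: 288 orders
heap linearizations: 360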